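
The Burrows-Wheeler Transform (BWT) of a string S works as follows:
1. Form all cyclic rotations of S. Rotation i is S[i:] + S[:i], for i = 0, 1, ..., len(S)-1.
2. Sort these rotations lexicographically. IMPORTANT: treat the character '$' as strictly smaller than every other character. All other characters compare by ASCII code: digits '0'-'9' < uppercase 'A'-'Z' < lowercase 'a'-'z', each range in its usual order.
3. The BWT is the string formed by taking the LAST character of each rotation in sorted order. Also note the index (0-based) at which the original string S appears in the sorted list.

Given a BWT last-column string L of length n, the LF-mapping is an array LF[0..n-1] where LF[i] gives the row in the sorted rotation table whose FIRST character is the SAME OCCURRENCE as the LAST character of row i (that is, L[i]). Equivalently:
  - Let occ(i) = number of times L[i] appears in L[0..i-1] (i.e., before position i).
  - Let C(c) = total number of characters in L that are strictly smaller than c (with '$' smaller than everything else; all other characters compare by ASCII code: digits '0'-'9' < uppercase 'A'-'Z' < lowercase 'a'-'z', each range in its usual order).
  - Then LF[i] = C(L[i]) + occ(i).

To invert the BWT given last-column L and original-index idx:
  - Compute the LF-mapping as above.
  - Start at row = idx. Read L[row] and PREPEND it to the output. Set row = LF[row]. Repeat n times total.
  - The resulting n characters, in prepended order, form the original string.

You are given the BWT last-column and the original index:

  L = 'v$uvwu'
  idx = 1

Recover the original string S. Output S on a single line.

LF mapping: 3 0 1 4 5 2
Walk LF starting at row 1, prepending L[row]:
  step 1: row=1, L[1]='$', prepend. Next row=LF[1]=0
  step 2: row=0, L[0]='v', prepend. Next row=LF[0]=3
  step 3: row=3, L[3]='v', prepend. Next row=LF[3]=4
  step 4: row=4, L[4]='w', prepend. Next row=LF[4]=5
  step 5: row=5, L[5]='u', prepend. Next row=LF[5]=2
  step 6: row=2, L[2]='u', prepend. Next row=LF[2]=1
Reversed output: uuwvv$

Answer: uuwvv$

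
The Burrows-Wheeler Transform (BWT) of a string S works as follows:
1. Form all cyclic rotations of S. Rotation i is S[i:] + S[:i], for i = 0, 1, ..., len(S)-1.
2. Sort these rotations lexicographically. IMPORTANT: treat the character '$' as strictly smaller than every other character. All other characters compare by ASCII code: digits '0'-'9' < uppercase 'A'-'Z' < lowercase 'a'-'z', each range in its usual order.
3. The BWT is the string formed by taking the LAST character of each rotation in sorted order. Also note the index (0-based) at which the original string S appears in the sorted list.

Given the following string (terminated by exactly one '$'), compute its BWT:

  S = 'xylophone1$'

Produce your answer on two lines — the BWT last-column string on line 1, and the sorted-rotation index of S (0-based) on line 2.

Answer: 1enpyohlo$x
9

Derivation:
All 11 rotations (rotation i = S[i:]+S[:i]):
  rot[0] = xylophone1$
  rot[1] = ylophone1$x
  rot[2] = lophone1$xy
  rot[3] = ophone1$xyl
  rot[4] = phone1$xylo
  rot[5] = hone1$xylop
  rot[6] = one1$xyloph
  rot[7] = ne1$xylopho
  rot[8] = e1$xylophon
  rot[9] = 1$xylophone
  rot[10] = $xylophone1
Sorted (with $ < everything):
  sorted[0] = $xylophone1  (last char: '1')
  sorted[1] = 1$xylophone  (last char: 'e')
  sorted[2] = e1$xylophon  (last char: 'n')
  sorted[3] = hone1$xylop  (last char: 'p')
  sorted[4] = lophone1$xy  (last char: 'y')
  sorted[5] = ne1$xylopho  (last char: 'o')
  sorted[6] = one1$xyloph  (last char: 'h')
  sorted[7] = ophone1$xyl  (last char: 'l')
  sorted[8] = phone1$xylo  (last char: 'o')
  sorted[9] = xylophone1$  (last char: '$')
  sorted[10] = ylophone1$x  (last char: 'x')
Last column: 1enpyohlo$x
Original string S is at sorted index 9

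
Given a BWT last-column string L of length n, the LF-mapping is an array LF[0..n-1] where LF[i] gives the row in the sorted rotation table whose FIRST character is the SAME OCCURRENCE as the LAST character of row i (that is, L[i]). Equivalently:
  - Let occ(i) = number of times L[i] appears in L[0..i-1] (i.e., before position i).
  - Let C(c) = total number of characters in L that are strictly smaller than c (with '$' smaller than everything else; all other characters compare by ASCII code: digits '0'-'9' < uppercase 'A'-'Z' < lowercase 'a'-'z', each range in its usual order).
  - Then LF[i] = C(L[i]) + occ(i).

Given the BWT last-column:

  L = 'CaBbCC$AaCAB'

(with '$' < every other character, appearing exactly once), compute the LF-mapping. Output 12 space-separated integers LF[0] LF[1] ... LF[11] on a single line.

Char counts: '$':1, 'A':2, 'B':2, 'C':4, 'a':2, 'b':1
C (first-col start): C('$')=0, C('A')=1, C('B')=3, C('C')=5, C('a')=9, C('b')=11
L[0]='C': occ=0, LF[0]=C('C')+0=5+0=5
L[1]='a': occ=0, LF[1]=C('a')+0=9+0=9
L[2]='B': occ=0, LF[2]=C('B')+0=3+0=3
L[3]='b': occ=0, LF[3]=C('b')+0=11+0=11
L[4]='C': occ=1, LF[4]=C('C')+1=5+1=6
L[5]='C': occ=2, LF[5]=C('C')+2=5+2=7
L[6]='$': occ=0, LF[6]=C('$')+0=0+0=0
L[7]='A': occ=0, LF[7]=C('A')+0=1+0=1
L[8]='a': occ=1, LF[8]=C('a')+1=9+1=10
L[9]='C': occ=3, LF[9]=C('C')+3=5+3=8
L[10]='A': occ=1, LF[10]=C('A')+1=1+1=2
L[11]='B': occ=1, LF[11]=C('B')+1=3+1=4

Answer: 5 9 3 11 6 7 0 1 10 8 2 4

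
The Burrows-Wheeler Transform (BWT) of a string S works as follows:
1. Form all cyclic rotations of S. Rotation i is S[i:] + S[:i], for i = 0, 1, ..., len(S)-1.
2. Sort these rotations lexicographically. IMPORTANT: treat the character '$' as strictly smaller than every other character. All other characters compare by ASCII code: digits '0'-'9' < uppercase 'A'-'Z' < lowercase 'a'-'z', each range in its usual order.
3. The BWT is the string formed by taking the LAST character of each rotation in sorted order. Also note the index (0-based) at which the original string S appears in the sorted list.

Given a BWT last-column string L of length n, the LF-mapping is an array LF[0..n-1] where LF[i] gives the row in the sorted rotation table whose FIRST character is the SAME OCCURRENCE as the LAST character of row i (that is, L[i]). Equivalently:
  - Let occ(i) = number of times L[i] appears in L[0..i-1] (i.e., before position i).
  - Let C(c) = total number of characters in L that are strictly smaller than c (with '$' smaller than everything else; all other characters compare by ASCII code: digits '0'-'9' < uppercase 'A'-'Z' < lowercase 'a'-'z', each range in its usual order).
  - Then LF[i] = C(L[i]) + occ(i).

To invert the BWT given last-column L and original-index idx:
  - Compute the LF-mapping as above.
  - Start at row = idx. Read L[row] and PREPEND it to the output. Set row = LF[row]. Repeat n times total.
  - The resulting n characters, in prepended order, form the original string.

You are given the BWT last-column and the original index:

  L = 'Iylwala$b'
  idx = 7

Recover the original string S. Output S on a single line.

LF mapping: 1 8 5 7 2 6 3 0 4
Walk LF starting at row 7, prepending L[row]:
  step 1: row=7, L[7]='$', prepend. Next row=LF[7]=0
  step 2: row=0, L[0]='I', prepend. Next row=LF[0]=1
  step 3: row=1, L[1]='y', prepend. Next row=LF[1]=8
  step 4: row=8, L[8]='b', prepend. Next row=LF[8]=4
  step 5: row=4, L[4]='a', prepend. Next row=LF[4]=2
  step 6: row=2, L[2]='l', prepend. Next row=LF[2]=5
  step 7: row=5, L[5]='l', prepend. Next row=LF[5]=6
  step 8: row=6, L[6]='a', prepend. Next row=LF[6]=3
  step 9: row=3, L[3]='w', prepend. Next row=LF[3]=7
Reversed output: wallabyI$

Answer: wallabyI$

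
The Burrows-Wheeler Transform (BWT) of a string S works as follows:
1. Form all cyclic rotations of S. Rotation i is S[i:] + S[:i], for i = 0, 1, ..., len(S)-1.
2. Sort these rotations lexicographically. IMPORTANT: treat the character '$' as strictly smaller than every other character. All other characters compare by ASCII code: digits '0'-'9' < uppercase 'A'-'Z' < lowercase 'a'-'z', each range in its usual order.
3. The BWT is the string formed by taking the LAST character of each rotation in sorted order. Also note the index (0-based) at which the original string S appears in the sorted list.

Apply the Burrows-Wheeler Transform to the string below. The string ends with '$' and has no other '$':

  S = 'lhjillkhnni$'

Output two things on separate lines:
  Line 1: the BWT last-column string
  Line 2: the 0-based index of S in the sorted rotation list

Answer: ilknjhl$linh
7

Derivation:
All 12 rotations (rotation i = S[i:]+S[:i]):
  rot[0] = lhjillkhnni$
  rot[1] = hjillkhnni$l
  rot[2] = jillkhnni$lh
  rot[3] = illkhnni$lhj
  rot[4] = llkhnni$lhji
  rot[5] = lkhnni$lhjil
  rot[6] = khnni$lhjill
  rot[7] = hnni$lhjillk
  rot[8] = nni$lhjillkh
  rot[9] = ni$lhjillkhn
  rot[10] = i$lhjillkhnn
  rot[11] = $lhjillkhnni
Sorted (with $ < everything):
  sorted[0] = $lhjillkhnni  (last char: 'i')
  sorted[1] = hjillkhnni$l  (last char: 'l')
  sorted[2] = hnni$lhjillk  (last char: 'k')
  sorted[3] = i$lhjillkhnn  (last char: 'n')
  sorted[4] = illkhnni$lhj  (last char: 'j')
  sorted[5] = jillkhnni$lh  (last char: 'h')
  sorted[6] = khnni$lhjill  (last char: 'l')
  sorted[7] = lhjillkhnni$  (last char: '$')
  sorted[8] = lkhnni$lhjil  (last char: 'l')
  sorted[9] = llkhnni$lhji  (last char: 'i')
  sorted[10] = ni$lhjillkhn  (last char: 'n')
  sorted[11] = nni$lhjillkh  (last char: 'h')
Last column: ilknjhl$linh
Original string S is at sorted index 7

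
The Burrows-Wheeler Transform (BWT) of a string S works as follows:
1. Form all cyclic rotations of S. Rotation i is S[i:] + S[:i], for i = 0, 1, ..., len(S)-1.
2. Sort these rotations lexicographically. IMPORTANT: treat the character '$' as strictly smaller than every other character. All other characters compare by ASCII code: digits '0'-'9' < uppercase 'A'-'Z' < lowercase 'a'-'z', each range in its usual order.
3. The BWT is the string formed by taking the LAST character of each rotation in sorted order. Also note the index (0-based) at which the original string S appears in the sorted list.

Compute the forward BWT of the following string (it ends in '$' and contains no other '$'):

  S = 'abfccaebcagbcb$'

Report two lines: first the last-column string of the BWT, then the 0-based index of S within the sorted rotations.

Answer: b$cccegacbbfaba
1

Derivation:
All 15 rotations (rotation i = S[i:]+S[:i]):
  rot[0] = abfccaebcagbcb$
  rot[1] = bfccaebcagbcb$a
  rot[2] = fccaebcagbcb$ab
  rot[3] = ccaebcagbcb$abf
  rot[4] = caebcagbcb$abfc
  rot[5] = aebcagbcb$abfcc
  rot[6] = ebcagbcb$abfcca
  rot[7] = bcagbcb$abfccae
  rot[8] = cagbcb$abfccaeb
  rot[9] = agbcb$abfccaebc
  rot[10] = gbcb$abfccaebca
  rot[11] = bcb$abfccaebcag
  rot[12] = cb$abfccaebcagb
  rot[13] = b$abfccaebcagbc
  rot[14] = $abfccaebcagbcb
Sorted (with $ < everything):
  sorted[0] = $abfccaebcagbcb  (last char: 'b')
  sorted[1] = abfccaebcagbcb$  (last char: '$')
  sorted[2] = aebcagbcb$abfcc  (last char: 'c')
  sorted[3] = agbcb$abfccaebc  (last char: 'c')
  sorted[4] = b$abfccaebcagbc  (last char: 'c')
  sorted[5] = bcagbcb$abfccae  (last char: 'e')
  sorted[6] = bcb$abfccaebcag  (last char: 'g')
  sorted[7] = bfccaebcagbcb$a  (last char: 'a')
  sorted[8] = caebcagbcb$abfc  (last char: 'c')
  sorted[9] = cagbcb$abfccaeb  (last char: 'b')
  sorted[10] = cb$abfccaebcagb  (last char: 'b')
  sorted[11] = ccaebcagbcb$abf  (last char: 'f')
  sorted[12] = ebcagbcb$abfcca  (last char: 'a')
  sorted[13] = fccaebcagbcb$ab  (last char: 'b')
  sorted[14] = gbcb$abfccaebca  (last char: 'a')
Last column: b$cccegacbbfaba
Original string S is at sorted index 1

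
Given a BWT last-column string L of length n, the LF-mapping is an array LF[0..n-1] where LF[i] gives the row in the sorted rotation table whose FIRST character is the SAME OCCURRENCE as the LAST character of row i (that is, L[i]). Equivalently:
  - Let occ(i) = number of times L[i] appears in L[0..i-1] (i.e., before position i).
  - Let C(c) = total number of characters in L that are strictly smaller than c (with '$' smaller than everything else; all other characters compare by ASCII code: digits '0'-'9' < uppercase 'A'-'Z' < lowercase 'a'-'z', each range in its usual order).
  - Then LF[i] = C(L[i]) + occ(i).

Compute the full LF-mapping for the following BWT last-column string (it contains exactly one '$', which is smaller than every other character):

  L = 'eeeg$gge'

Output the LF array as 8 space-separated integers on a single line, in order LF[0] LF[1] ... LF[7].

Char counts: '$':1, 'e':4, 'g':3
C (first-col start): C('$')=0, C('e')=1, C('g')=5
L[0]='e': occ=0, LF[0]=C('e')+0=1+0=1
L[1]='e': occ=1, LF[1]=C('e')+1=1+1=2
L[2]='e': occ=2, LF[2]=C('e')+2=1+2=3
L[3]='g': occ=0, LF[3]=C('g')+0=5+0=5
L[4]='$': occ=0, LF[4]=C('$')+0=0+0=0
L[5]='g': occ=1, LF[5]=C('g')+1=5+1=6
L[6]='g': occ=2, LF[6]=C('g')+2=5+2=7
L[7]='e': occ=3, LF[7]=C('e')+3=1+3=4

Answer: 1 2 3 5 0 6 7 4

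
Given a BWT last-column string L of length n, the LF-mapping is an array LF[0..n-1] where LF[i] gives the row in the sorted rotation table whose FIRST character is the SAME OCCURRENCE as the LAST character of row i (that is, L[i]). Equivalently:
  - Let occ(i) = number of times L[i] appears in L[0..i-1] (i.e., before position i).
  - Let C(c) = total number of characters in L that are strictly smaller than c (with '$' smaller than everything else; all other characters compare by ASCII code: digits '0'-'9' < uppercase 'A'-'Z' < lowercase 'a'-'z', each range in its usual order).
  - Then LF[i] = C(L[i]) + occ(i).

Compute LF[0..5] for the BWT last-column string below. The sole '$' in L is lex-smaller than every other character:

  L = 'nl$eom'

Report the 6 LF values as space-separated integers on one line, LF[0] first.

Answer: 4 2 0 1 5 3

Derivation:
Char counts: '$':1, 'e':1, 'l':1, 'm':1, 'n':1, 'o':1
C (first-col start): C('$')=0, C('e')=1, C('l')=2, C('m')=3, C('n')=4, C('o')=5
L[0]='n': occ=0, LF[0]=C('n')+0=4+0=4
L[1]='l': occ=0, LF[1]=C('l')+0=2+0=2
L[2]='$': occ=0, LF[2]=C('$')+0=0+0=0
L[3]='e': occ=0, LF[3]=C('e')+0=1+0=1
L[4]='o': occ=0, LF[4]=C('o')+0=5+0=5
L[5]='m': occ=0, LF[5]=C('m')+0=3+0=3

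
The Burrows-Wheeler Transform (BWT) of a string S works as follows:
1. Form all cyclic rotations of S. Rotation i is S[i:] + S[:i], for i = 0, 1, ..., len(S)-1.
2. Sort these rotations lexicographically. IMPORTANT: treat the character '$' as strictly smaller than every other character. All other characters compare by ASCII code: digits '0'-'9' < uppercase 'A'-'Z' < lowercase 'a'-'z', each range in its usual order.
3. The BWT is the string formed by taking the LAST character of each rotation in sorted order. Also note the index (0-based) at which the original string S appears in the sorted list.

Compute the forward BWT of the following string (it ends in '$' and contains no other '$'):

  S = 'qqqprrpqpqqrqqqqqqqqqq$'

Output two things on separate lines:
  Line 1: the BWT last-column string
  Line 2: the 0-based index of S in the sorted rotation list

All 23 rotations (rotation i = S[i:]+S[:i]):
  rot[0] = qqqprrpqpqqrqqqqqqqqqq$
  rot[1] = qqprrpqpqqrqqqqqqqqqq$q
  rot[2] = qprrpqpqqrqqqqqqqqqq$qq
  rot[3] = prrpqpqqrqqqqqqqqqq$qqq
  rot[4] = rrpqpqqrqqqqqqqqqq$qqqp
  rot[5] = rpqpqqrqqqqqqqqqq$qqqpr
  rot[6] = pqpqqrqqqqqqqqqq$qqqprr
  rot[7] = qpqqrqqqqqqqqqq$qqqprrp
  rot[8] = pqqrqqqqqqqqqq$qqqprrpq
  rot[9] = qqrqqqqqqqqqq$qqqprrpqp
  rot[10] = qrqqqqqqqqqq$qqqprrpqpq
  rot[11] = rqqqqqqqqqq$qqqprrpqpqq
  rot[12] = qqqqqqqqqq$qqqprrpqpqqr
  rot[13] = qqqqqqqqq$qqqprrpqpqqrq
  rot[14] = qqqqqqqq$qqqprrpqpqqrqq
  rot[15] = qqqqqqq$qqqprrpqpqqrqqq
  rot[16] = qqqqqq$qqqprrpqpqqrqqqq
  rot[17] = qqqqq$qqqprrpqpqqrqqqqq
  rot[18] = qqqq$qqqprrpqpqqrqqqqqq
  rot[19] = qqq$qqqprrpqpqqrqqqqqqq
  rot[20] = qq$qqqprrpqpqqrqqqqqqqq
  rot[21] = q$qqqprrpqpqqrqqqqqqqqq
  rot[22] = $qqqprrpqpqqrqqqqqqqqqq
Sorted (with $ < everything):
  sorted[0] = $qqqprrpqpqqrqqqqqqqqqq  (last char: 'q')
  sorted[1] = pqpqqrqqqqqqqqqq$qqqprr  (last char: 'r')
  sorted[2] = pqqrqqqqqqqqqq$qqqprrpq  (last char: 'q')
  sorted[3] = prrpqpqqrqqqqqqqqqq$qqq  (last char: 'q')
  sorted[4] = q$qqqprrpqpqqrqqqqqqqqq  (last char: 'q')
  sorted[5] = qpqqrqqqqqqqqqq$qqqprrp  (last char: 'p')
  sorted[6] = qprrpqpqqrqqqqqqqqqq$qq  (last char: 'q')
  sorted[7] = qq$qqqprrpqpqqrqqqqqqqq  (last char: 'q')
  sorted[8] = qqprrpqpqqrqqqqqqqqqq$q  (last char: 'q')
  sorted[9] = qqq$qqqprrpqpqqrqqqqqqq  (last char: 'q')
  sorted[10] = qqqprrpqpqqrqqqqqqqqqq$  (last char: '$')
  sorted[11] = qqqq$qqqprrpqpqqrqqqqqq  (last char: 'q')
  sorted[12] = qqqqq$qqqprrpqpqqrqqqqq  (last char: 'q')
  sorted[13] = qqqqqq$qqqprrpqpqqrqqqq  (last char: 'q')
  sorted[14] = qqqqqqq$qqqprrpqpqqrqqq  (last char: 'q')
  sorted[15] = qqqqqqqq$qqqprrpqpqqrqq  (last char: 'q')
  sorted[16] = qqqqqqqqq$qqqprrpqpqqrq  (last char: 'q')
  sorted[17] = qqqqqqqqqq$qqqprrpqpqqr  (last char: 'r')
  sorted[18] = qqrqqqqqqqqqq$qqqprrpqp  (last char: 'p')
  sorted[19] = qrqqqqqqqqqq$qqqprrpqpq  (last char: 'q')
  sorted[20] = rpqpqqrqqqqqqqqqq$qqqpr  (last char: 'r')
  sorted[21] = rqqqqqqqqqq$qqqprrpqpqq  (last char: 'q')
  sorted[22] = rrpqpqqrqqqqqqqqqq$qqqp  (last char: 'p')
Last column: qrqqqpqqqq$qqqqqqrpqrqp
Original string S is at sorted index 10

Answer: qrqqqpqqqq$qqqqqqrpqrqp
10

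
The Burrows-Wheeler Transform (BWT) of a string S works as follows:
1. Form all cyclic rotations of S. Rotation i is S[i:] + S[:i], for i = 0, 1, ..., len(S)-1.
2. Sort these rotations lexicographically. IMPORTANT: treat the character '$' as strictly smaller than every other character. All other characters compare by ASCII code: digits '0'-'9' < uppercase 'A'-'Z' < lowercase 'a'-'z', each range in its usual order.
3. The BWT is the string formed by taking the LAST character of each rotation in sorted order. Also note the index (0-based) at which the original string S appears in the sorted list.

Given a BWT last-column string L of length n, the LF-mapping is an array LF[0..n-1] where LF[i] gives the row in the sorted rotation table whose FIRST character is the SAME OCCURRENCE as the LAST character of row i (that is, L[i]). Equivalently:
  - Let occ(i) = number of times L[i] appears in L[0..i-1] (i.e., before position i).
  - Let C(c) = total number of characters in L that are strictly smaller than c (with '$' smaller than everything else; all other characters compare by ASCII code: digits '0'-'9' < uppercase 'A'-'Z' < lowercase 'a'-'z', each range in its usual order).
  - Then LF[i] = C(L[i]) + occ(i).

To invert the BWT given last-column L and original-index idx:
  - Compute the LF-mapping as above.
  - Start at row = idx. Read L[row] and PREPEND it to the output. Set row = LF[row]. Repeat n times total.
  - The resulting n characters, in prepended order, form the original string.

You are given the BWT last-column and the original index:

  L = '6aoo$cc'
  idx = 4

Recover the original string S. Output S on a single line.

Answer: cocoa6$

Derivation:
LF mapping: 1 2 5 6 0 3 4
Walk LF starting at row 4, prepending L[row]:
  step 1: row=4, L[4]='$', prepend. Next row=LF[4]=0
  step 2: row=0, L[0]='6', prepend. Next row=LF[0]=1
  step 3: row=1, L[1]='a', prepend. Next row=LF[1]=2
  step 4: row=2, L[2]='o', prepend. Next row=LF[2]=5
  step 5: row=5, L[5]='c', prepend. Next row=LF[5]=3
  step 6: row=3, L[3]='o', prepend. Next row=LF[3]=6
  step 7: row=6, L[6]='c', prepend. Next row=LF[6]=4
Reversed output: cocoa6$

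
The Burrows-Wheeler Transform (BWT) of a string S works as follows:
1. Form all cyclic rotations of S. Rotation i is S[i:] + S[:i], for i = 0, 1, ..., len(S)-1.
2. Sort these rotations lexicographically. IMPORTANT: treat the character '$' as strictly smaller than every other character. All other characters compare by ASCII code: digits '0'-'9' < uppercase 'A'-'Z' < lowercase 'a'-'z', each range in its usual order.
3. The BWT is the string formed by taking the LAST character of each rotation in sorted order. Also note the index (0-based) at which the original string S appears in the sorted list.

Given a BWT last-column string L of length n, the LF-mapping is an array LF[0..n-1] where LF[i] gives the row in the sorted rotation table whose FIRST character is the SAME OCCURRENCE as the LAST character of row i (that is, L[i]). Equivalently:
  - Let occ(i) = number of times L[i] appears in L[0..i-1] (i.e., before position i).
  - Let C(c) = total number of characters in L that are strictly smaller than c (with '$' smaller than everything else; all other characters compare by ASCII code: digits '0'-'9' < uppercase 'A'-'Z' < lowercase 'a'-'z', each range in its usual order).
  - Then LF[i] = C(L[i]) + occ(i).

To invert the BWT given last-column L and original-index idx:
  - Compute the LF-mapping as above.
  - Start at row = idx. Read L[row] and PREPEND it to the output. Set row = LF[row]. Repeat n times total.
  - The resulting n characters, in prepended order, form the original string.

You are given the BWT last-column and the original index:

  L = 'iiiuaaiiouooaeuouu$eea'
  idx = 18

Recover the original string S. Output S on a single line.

Answer: uiaauuaieuooieuoiaeoi$

Derivation:
LF mapping: 8 9 10 17 1 2 11 12 13 18 14 15 3 5 19 16 20 21 0 6 7 4
Walk LF starting at row 18, prepending L[row]:
  step 1: row=18, L[18]='$', prepend. Next row=LF[18]=0
  step 2: row=0, L[0]='i', prepend. Next row=LF[0]=8
  step 3: row=8, L[8]='o', prepend. Next row=LF[8]=13
  step 4: row=13, L[13]='e', prepend. Next row=LF[13]=5
  step 5: row=5, L[5]='a', prepend. Next row=LF[5]=2
  step 6: row=2, L[2]='i', prepend. Next row=LF[2]=10
  step 7: row=10, L[10]='o', prepend. Next row=LF[10]=14
  step 8: row=14, L[14]='u', prepend. Next row=LF[14]=19
  step 9: row=19, L[19]='e', prepend. Next row=LF[19]=6
  step 10: row=6, L[6]='i', prepend. Next row=LF[6]=11
  step 11: row=11, L[11]='o', prepend. Next row=LF[11]=15
  step 12: row=15, L[15]='o', prepend. Next row=LF[15]=16
  step 13: row=16, L[16]='u', prepend. Next row=LF[16]=20
  step 14: row=20, L[20]='e', prepend. Next row=LF[20]=7
  step 15: row=7, L[7]='i', prepend. Next row=LF[7]=12
  step 16: row=12, L[12]='a', prepend. Next row=LF[12]=3
  step 17: row=3, L[3]='u', prepend. Next row=LF[3]=17
  step 18: row=17, L[17]='u', prepend. Next row=LF[17]=21
  step 19: row=21, L[21]='a', prepend. Next row=LF[21]=4
  step 20: row=4, L[4]='a', prepend. Next row=LF[4]=1
  step 21: row=1, L[1]='i', prepend. Next row=LF[1]=9
  step 22: row=9, L[9]='u', prepend. Next row=LF[9]=18
Reversed output: uiaauuaieuooieuoiaeoi$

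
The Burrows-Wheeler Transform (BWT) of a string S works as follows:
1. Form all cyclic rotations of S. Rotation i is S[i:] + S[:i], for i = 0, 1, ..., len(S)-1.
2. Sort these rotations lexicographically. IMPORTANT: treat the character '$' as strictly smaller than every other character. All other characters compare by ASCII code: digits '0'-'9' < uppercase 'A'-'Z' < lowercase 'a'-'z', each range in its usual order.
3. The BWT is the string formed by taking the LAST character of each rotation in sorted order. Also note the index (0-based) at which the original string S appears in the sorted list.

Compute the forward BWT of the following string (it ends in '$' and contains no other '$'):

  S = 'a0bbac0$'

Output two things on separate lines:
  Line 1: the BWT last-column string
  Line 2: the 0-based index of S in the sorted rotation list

All 8 rotations (rotation i = S[i:]+S[:i]):
  rot[0] = a0bbac0$
  rot[1] = 0bbac0$a
  rot[2] = bbac0$a0
  rot[3] = bac0$a0b
  rot[4] = ac0$a0bb
  rot[5] = c0$a0bba
  rot[6] = 0$a0bbac
  rot[7] = $a0bbac0
Sorted (with $ < everything):
  sorted[0] = $a0bbac0  (last char: '0')
  sorted[1] = 0$a0bbac  (last char: 'c')
  sorted[2] = 0bbac0$a  (last char: 'a')
  sorted[3] = a0bbac0$  (last char: '$')
  sorted[4] = ac0$a0bb  (last char: 'b')
  sorted[5] = bac0$a0b  (last char: 'b')
  sorted[6] = bbac0$a0  (last char: '0')
  sorted[7] = c0$a0bba  (last char: 'a')
Last column: 0ca$bb0a
Original string S is at sorted index 3

Answer: 0ca$bb0a
3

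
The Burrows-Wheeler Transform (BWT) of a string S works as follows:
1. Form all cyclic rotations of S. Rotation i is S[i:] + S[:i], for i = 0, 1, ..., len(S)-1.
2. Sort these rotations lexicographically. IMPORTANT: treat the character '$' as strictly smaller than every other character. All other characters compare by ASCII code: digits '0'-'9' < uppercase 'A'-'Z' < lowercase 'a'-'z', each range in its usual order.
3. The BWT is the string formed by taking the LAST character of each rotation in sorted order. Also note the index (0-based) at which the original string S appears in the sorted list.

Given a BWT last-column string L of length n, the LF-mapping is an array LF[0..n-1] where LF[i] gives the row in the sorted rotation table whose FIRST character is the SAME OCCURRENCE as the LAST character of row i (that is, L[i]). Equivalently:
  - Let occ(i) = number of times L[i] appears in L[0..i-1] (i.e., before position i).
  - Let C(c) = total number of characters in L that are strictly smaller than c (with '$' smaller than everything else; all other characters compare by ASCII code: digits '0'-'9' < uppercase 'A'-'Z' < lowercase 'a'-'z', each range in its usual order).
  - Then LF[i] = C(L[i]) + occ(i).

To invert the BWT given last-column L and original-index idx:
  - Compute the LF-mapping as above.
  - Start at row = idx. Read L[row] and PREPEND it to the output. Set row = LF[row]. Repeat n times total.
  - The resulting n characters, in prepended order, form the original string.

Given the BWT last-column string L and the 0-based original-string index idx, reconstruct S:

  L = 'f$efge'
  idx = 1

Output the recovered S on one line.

LF mapping: 3 0 1 4 5 2
Walk LF starting at row 1, prepending L[row]:
  step 1: row=1, L[1]='$', prepend. Next row=LF[1]=0
  step 2: row=0, L[0]='f', prepend. Next row=LF[0]=3
  step 3: row=3, L[3]='f', prepend. Next row=LF[3]=4
  step 4: row=4, L[4]='g', prepend. Next row=LF[4]=5
  step 5: row=5, L[5]='e', prepend. Next row=LF[5]=2
  step 6: row=2, L[2]='e', prepend. Next row=LF[2]=1
Reversed output: eegff$

Answer: eegff$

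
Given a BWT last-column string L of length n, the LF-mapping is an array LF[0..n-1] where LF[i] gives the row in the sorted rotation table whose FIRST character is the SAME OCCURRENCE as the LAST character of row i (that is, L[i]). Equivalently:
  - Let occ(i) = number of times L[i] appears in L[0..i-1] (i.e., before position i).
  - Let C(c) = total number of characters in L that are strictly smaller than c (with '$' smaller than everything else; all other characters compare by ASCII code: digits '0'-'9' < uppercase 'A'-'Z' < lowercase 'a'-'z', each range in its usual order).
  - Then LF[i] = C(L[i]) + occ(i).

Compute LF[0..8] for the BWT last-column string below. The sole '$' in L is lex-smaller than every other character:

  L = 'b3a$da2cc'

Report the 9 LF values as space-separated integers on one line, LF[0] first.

Char counts: '$':1, '2':1, '3':1, 'a':2, 'b':1, 'c':2, 'd':1
C (first-col start): C('$')=0, C('2')=1, C('3')=2, C('a')=3, C('b')=5, C('c')=6, C('d')=8
L[0]='b': occ=0, LF[0]=C('b')+0=5+0=5
L[1]='3': occ=0, LF[1]=C('3')+0=2+0=2
L[2]='a': occ=0, LF[2]=C('a')+0=3+0=3
L[3]='$': occ=0, LF[3]=C('$')+0=0+0=0
L[4]='d': occ=0, LF[4]=C('d')+0=8+0=8
L[5]='a': occ=1, LF[5]=C('a')+1=3+1=4
L[6]='2': occ=0, LF[6]=C('2')+0=1+0=1
L[7]='c': occ=0, LF[7]=C('c')+0=6+0=6
L[8]='c': occ=1, LF[8]=C('c')+1=6+1=7

Answer: 5 2 3 0 8 4 1 6 7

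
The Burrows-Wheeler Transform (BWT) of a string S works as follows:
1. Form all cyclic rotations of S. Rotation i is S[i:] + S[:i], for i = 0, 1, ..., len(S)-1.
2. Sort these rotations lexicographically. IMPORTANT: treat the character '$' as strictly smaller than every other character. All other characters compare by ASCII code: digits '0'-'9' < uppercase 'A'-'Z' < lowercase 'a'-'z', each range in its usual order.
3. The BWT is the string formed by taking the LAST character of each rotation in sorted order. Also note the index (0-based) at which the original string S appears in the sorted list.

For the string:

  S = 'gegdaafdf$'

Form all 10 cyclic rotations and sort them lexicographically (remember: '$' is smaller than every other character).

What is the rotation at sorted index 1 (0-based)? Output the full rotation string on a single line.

All 10 rotations (rotation i = S[i:]+S[:i]):
  rot[0] = gegdaafdf$
  rot[1] = egdaafdf$g
  rot[2] = gdaafdf$ge
  rot[3] = daafdf$geg
  rot[4] = aafdf$gegd
  rot[5] = afdf$gegda
  rot[6] = fdf$gegdaa
  rot[7] = df$gegdaaf
  rot[8] = f$gegdaafd
  rot[9] = $gegdaafdf
Sorted (with $ < everything):
  sorted[0] = $gegdaafdf
  sorted[1] = aafdf$gegd
  sorted[2] = afdf$gegda
  sorted[3] = daafdf$geg
  sorted[4] = df$gegdaaf
  sorted[5] = egdaafdf$g
  sorted[6] = f$gegdaafd
  sorted[7] = fdf$gegdaa
  sorted[8] = gdaafdf$ge
  sorted[9] = gegdaafdf$
sorted[1] = aafdf$gegd

Answer: aafdf$gegd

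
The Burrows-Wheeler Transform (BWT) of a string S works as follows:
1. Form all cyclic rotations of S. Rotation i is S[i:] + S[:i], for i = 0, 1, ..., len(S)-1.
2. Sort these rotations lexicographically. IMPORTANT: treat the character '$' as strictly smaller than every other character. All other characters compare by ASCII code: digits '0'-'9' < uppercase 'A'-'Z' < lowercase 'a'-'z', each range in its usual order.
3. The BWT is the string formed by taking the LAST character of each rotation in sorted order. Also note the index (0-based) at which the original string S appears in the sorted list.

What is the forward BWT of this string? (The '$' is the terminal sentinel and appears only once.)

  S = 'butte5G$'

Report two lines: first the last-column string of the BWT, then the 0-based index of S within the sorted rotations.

All 8 rotations (rotation i = S[i:]+S[:i]):
  rot[0] = butte5G$
  rot[1] = utte5G$b
  rot[2] = tte5G$bu
  rot[3] = te5G$but
  rot[4] = e5G$butt
  rot[5] = 5G$butte
  rot[6] = G$butte5
  rot[7] = $butte5G
Sorted (with $ < everything):
  sorted[0] = $butte5G  (last char: 'G')
  sorted[1] = 5G$butte  (last char: 'e')
  sorted[2] = G$butte5  (last char: '5')
  sorted[3] = butte5G$  (last char: '$')
  sorted[4] = e5G$butt  (last char: 't')
  sorted[5] = te5G$but  (last char: 't')
  sorted[6] = tte5G$bu  (last char: 'u')
  sorted[7] = utte5G$b  (last char: 'b')
Last column: Ge5$ttub
Original string S is at sorted index 3

Answer: Ge5$ttub
3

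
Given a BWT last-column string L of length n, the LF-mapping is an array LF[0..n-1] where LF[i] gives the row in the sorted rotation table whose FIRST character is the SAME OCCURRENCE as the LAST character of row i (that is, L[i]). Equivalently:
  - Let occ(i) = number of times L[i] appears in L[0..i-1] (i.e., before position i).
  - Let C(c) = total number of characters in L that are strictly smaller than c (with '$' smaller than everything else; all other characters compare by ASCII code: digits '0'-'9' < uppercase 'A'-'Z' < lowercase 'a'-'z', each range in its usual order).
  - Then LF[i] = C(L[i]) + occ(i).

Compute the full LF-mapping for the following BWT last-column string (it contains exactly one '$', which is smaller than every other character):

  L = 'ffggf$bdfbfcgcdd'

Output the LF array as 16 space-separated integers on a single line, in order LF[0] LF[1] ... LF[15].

Char counts: '$':1, 'b':2, 'c':2, 'd':3, 'f':5, 'g':3
C (first-col start): C('$')=0, C('b')=1, C('c')=3, C('d')=5, C('f')=8, C('g')=13
L[0]='f': occ=0, LF[0]=C('f')+0=8+0=8
L[1]='f': occ=1, LF[1]=C('f')+1=8+1=9
L[2]='g': occ=0, LF[2]=C('g')+0=13+0=13
L[3]='g': occ=1, LF[3]=C('g')+1=13+1=14
L[4]='f': occ=2, LF[4]=C('f')+2=8+2=10
L[5]='$': occ=0, LF[5]=C('$')+0=0+0=0
L[6]='b': occ=0, LF[6]=C('b')+0=1+0=1
L[7]='d': occ=0, LF[7]=C('d')+0=5+0=5
L[8]='f': occ=3, LF[8]=C('f')+3=8+3=11
L[9]='b': occ=1, LF[9]=C('b')+1=1+1=2
L[10]='f': occ=4, LF[10]=C('f')+4=8+4=12
L[11]='c': occ=0, LF[11]=C('c')+0=3+0=3
L[12]='g': occ=2, LF[12]=C('g')+2=13+2=15
L[13]='c': occ=1, LF[13]=C('c')+1=3+1=4
L[14]='d': occ=1, LF[14]=C('d')+1=5+1=6
L[15]='d': occ=2, LF[15]=C('d')+2=5+2=7

Answer: 8 9 13 14 10 0 1 5 11 2 12 3 15 4 6 7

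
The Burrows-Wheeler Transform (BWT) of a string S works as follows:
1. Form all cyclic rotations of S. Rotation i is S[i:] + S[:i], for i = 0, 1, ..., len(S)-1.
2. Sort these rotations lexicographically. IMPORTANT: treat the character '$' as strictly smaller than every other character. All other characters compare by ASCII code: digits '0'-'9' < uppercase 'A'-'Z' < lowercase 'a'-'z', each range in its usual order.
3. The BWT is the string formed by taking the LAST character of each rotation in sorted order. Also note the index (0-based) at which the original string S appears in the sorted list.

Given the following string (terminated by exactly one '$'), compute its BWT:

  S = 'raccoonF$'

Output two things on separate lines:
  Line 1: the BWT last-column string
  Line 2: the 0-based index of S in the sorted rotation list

All 9 rotations (rotation i = S[i:]+S[:i]):
  rot[0] = raccoonF$
  rot[1] = accoonF$r
  rot[2] = ccoonF$ra
  rot[3] = coonF$rac
  rot[4] = oonF$racc
  rot[5] = onF$racco
  rot[6] = nF$raccoo
  rot[7] = F$raccoon
  rot[8] = $raccoonF
Sorted (with $ < everything):
  sorted[0] = $raccoonF  (last char: 'F')
  sorted[1] = F$raccoon  (last char: 'n')
  sorted[2] = accoonF$r  (last char: 'r')
  sorted[3] = ccoonF$ra  (last char: 'a')
  sorted[4] = coonF$rac  (last char: 'c')
  sorted[5] = nF$raccoo  (last char: 'o')
  sorted[6] = onF$racco  (last char: 'o')
  sorted[7] = oonF$racc  (last char: 'c')
  sorted[8] = raccoonF$  (last char: '$')
Last column: Fnracooc$
Original string S is at sorted index 8

Answer: Fnracooc$
8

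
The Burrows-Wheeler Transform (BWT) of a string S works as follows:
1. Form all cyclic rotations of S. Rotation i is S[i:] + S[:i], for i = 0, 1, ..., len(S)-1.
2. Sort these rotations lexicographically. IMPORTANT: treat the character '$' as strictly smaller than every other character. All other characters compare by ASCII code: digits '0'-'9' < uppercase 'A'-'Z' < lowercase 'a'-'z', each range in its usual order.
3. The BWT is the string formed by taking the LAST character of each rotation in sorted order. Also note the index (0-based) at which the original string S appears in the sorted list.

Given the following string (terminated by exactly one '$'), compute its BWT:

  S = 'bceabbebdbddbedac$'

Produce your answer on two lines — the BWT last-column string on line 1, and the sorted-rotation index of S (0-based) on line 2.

All 18 rotations (rotation i = S[i:]+S[:i]):
  rot[0] = bceabbebdbddbedac$
  rot[1] = ceabbebdbddbedac$b
  rot[2] = eabbebdbddbedac$bc
  rot[3] = abbebdbddbedac$bce
  rot[4] = bbebdbddbedac$bcea
  rot[5] = bebdbddbedac$bceab
  rot[6] = ebdbddbedac$bceabb
  rot[7] = bdbddbedac$bceabbe
  rot[8] = dbddbedac$bceabbeb
  rot[9] = bddbedac$bceabbebd
  rot[10] = ddbedac$bceabbebdb
  rot[11] = dbedac$bceabbebdbd
  rot[12] = bedac$bceabbebdbdd
  rot[13] = edac$bceabbebdbddb
  rot[14] = dac$bceabbebdbddbe
  rot[15] = ac$bceabbebdbddbed
  rot[16] = c$bceabbebdbddbeda
  rot[17] = $bceabbebdbddbedac
Sorted (with $ < everything):
  sorted[0] = $bceabbebdbddbedac  (last char: 'c')
  sorted[1] = abbebdbddbedac$bce  (last char: 'e')
  sorted[2] = ac$bceabbebdbddbed  (last char: 'd')
  sorted[3] = bbebdbddbedac$bcea  (last char: 'a')
  sorted[4] = bceabbebdbddbedac$  (last char: '$')
  sorted[5] = bdbddbedac$bceabbe  (last char: 'e')
  sorted[6] = bddbedac$bceabbebd  (last char: 'd')
  sorted[7] = bebdbddbedac$bceab  (last char: 'b')
  sorted[8] = bedac$bceabbebdbdd  (last char: 'd')
  sorted[9] = c$bceabbebdbddbeda  (last char: 'a')
  sorted[10] = ceabbebdbddbedac$b  (last char: 'b')
  sorted[11] = dac$bceabbebdbddbe  (last char: 'e')
  sorted[12] = dbddbedac$bceabbeb  (last char: 'b')
  sorted[13] = dbedac$bceabbebdbd  (last char: 'd')
  sorted[14] = ddbedac$bceabbebdb  (last char: 'b')
  sorted[15] = eabbebdbddbedac$bc  (last char: 'c')
  sorted[16] = ebdbddbedac$bceabb  (last char: 'b')
  sorted[17] = edac$bceabbebdbddb  (last char: 'b')
Last column: ceda$edbdabebdbcbb
Original string S is at sorted index 4

Answer: ceda$edbdabebdbcbb
4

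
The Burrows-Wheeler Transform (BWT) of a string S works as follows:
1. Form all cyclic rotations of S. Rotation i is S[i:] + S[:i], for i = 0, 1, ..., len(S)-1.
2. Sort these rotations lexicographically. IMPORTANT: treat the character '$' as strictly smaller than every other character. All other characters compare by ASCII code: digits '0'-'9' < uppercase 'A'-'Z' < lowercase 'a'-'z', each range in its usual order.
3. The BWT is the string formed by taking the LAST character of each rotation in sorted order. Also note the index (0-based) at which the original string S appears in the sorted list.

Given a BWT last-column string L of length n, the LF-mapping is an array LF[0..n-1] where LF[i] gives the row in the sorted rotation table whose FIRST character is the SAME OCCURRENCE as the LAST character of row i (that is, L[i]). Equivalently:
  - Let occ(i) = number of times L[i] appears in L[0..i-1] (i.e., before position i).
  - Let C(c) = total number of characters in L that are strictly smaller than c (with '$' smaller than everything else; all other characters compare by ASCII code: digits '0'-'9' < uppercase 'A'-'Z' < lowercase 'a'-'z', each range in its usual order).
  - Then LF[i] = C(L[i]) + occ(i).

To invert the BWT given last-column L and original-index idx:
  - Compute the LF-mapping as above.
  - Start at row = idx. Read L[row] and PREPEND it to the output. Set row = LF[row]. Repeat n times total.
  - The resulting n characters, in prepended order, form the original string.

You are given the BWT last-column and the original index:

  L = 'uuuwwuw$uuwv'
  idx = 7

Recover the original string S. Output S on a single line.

LF mapping: 1 2 3 8 9 4 10 0 5 6 11 7
Walk LF starting at row 7, prepending L[row]:
  step 1: row=7, L[7]='$', prepend. Next row=LF[7]=0
  step 2: row=0, L[0]='u', prepend. Next row=LF[0]=1
  step 3: row=1, L[1]='u', prepend. Next row=LF[1]=2
  step 4: row=2, L[2]='u', prepend. Next row=LF[2]=3
  step 5: row=3, L[3]='w', prepend. Next row=LF[3]=8
  step 6: row=8, L[8]='u', prepend. Next row=LF[8]=5
  step 7: row=5, L[5]='u', prepend. Next row=LF[5]=4
  step 8: row=4, L[4]='w', prepend. Next row=LF[4]=9
  step 9: row=9, L[9]='u', prepend. Next row=LF[9]=6
  step 10: row=6, L[6]='w', prepend. Next row=LF[6]=10
  step 11: row=10, L[10]='w', prepend. Next row=LF[10]=11
  step 12: row=11, L[11]='v', prepend. Next row=LF[11]=7
Reversed output: vwwuwuuwuuu$

Answer: vwwuwuuwuuu$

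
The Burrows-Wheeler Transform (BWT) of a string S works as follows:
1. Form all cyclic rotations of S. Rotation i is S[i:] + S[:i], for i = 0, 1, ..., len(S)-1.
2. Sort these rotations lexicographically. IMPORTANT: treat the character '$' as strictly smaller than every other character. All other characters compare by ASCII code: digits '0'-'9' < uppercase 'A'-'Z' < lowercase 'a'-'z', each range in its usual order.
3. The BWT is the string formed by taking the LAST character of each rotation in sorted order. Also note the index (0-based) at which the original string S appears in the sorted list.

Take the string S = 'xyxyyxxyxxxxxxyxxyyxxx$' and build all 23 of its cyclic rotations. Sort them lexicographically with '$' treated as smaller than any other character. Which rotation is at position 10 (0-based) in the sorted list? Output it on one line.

Answer: xxyyxxx$xyxyyxxyxxxxxxy

Derivation:
All 23 rotations (rotation i = S[i:]+S[:i]):
  rot[0] = xyxyyxxyxxxxxxyxxyyxxx$
  rot[1] = yxyyxxyxxxxxxyxxyyxxx$x
  rot[2] = xyyxxyxxxxxxyxxyyxxx$xy
  rot[3] = yyxxyxxxxxxyxxyyxxx$xyx
  rot[4] = yxxyxxxxxxyxxyyxxx$xyxy
  rot[5] = xxyxxxxxxyxxyyxxx$xyxyy
  rot[6] = xyxxxxxxyxxyyxxx$xyxyyx
  rot[7] = yxxxxxxyxxyyxxx$xyxyyxx
  rot[8] = xxxxxxyxxyyxxx$xyxyyxxy
  rot[9] = xxxxxyxxyyxxx$xyxyyxxyx
  rot[10] = xxxxyxxyyxxx$xyxyyxxyxx
  rot[11] = xxxyxxyyxxx$xyxyyxxyxxx
  rot[12] = xxyxxyyxxx$xyxyyxxyxxxx
  rot[13] = xyxxyyxxx$xyxyyxxyxxxxx
  rot[14] = yxxyyxxx$xyxyyxxyxxxxxx
  rot[15] = xxyyxxx$xyxyyxxyxxxxxxy
  rot[16] = xyyxxx$xyxyyxxyxxxxxxyx
  rot[17] = yyxxx$xyxyyxxyxxxxxxyxx
  rot[18] = yxxx$xyxyyxxyxxxxxxyxxy
  rot[19] = xxx$xyxyyxxyxxxxxxyxxyy
  rot[20] = xx$xyxyyxxyxxxxxxyxxyyx
  rot[21] = x$xyxyyxxyxxxxxxyxxyyxx
  rot[22] = $xyxyyxxyxxxxxxyxxyyxxx
Sorted (with $ < everything):
  sorted[0] = $xyxyyxxyxxxxxxyxxyyxxx
  sorted[1] = x$xyxyyxxyxxxxxxyxxyyxx
  sorted[2] = xx$xyxyyxxyxxxxxxyxxyyx
  sorted[3] = xxx$xyxyyxxyxxxxxxyxxyy
  sorted[4] = xxxxxxyxxyyxxx$xyxyyxxy
  sorted[5] = xxxxxyxxyyxxx$xyxyyxxyx
  sorted[6] = xxxxyxxyyxxx$xyxyyxxyxx
  sorted[7] = xxxyxxyyxxx$xyxyyxxyxxx
  sorted[8] = xxyxxxxxxyxxyyxxx$xyxyy
  sorted[9] = xxyxxyyxxx$xyxyyxxyxxxx
  sorted[10] = xxyyxxx$xyxyyxxyxxxxxxy
  sorted[11] = xyxxxxxxyxxyyxxx$xyxyyx
  sorted[12] = xyxxyyxxx$xyxyyxxyxxxxx
  sorted[13] = xyxyyxxyxxxxxxyxxyyxxx$
  sorted[14] = xyyxxx$xyxyyxxyxxxxxxyx
  sorted[15] = xyyxxyxxxxxxyxxyyxxx$xy
  sorted[16] = yxxx$xyxyyxxyxxxxxxyxxy
  sorted[17] = yxxxxxxyxxyyxxx$xyxyyxx
  sorted[18] = yxxyxxxxxxyxxyyxxx$xyxy
  sorted[19] = yxxyyxxx$xyxyyxxyxxxxxx
  sorted[20] = yxyyxxyxxxxxxyxxyyxxx$x
  sorted[21] = yyxxx$xyxyyxxyxxxxxxyxx
  sorted[22] = yyxxyxxxxxxyxxyyxxx$xyx
sorted[10] = xxyyxxx$xyxyyxxyxxxxxxy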